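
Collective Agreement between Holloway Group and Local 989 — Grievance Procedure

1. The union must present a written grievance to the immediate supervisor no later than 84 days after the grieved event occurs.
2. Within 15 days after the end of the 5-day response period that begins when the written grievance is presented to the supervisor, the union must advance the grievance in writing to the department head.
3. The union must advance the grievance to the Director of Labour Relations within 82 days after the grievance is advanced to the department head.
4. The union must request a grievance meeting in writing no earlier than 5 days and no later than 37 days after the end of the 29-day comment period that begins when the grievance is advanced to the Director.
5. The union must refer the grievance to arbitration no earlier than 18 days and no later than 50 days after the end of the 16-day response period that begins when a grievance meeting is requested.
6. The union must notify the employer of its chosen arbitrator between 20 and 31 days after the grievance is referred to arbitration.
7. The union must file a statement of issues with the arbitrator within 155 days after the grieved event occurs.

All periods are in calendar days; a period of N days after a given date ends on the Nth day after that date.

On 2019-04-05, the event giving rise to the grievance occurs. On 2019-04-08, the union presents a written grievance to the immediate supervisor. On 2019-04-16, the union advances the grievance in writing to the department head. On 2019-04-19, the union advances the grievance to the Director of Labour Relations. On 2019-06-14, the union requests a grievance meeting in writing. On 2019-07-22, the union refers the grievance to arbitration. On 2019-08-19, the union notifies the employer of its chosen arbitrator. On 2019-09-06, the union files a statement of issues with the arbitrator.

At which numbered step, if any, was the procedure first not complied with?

Step 1: 84 days after 2019-04-05 (when the grieved event occurs) is 2019-06-28; done 2019-04-08 — timely.
Step 2: 15 days after 2019-04-13 (end of the 5-day response period, which began when the written grievance is presented to the supervisor on 2019-04-08) is 2019-04-28; completed 2019-04-16, before the deadline.
Step 3: 82 days after 2019-04-16 (when the grievance is advanced to the department head) is 2019-07-07; done 2019-04-19 — timely.
Step 4: the window is 5–37 days after 2019-05-18 (end of the 29-day comment period, which began when the grievance is advanced to the Director on 2019-04-19), so 2019-05-23 through 2019-06-24; done 2019-06-14, which is between those dates.
Step 5: the window is 18–50 days after 2019-06-30 (end of the 16-day response period, which began when a grievance meeting is requested on 2019-06-14), so 2019-07-18 through 2019-08-19; 2019-07-22 falls inside that range.
Step 6: the window is 20–31 days after 2019-07-22 (when the grievance is referred to arbitration), so 2019-08-11 through 2019-08-22; done 2019-08-19, which is between those dates.
Step 7: 155 days after 2019-04-05 (when the grieved event occurs) is 2019-09-07; 2019-09-06 is within that limit.

None — every step was satisfied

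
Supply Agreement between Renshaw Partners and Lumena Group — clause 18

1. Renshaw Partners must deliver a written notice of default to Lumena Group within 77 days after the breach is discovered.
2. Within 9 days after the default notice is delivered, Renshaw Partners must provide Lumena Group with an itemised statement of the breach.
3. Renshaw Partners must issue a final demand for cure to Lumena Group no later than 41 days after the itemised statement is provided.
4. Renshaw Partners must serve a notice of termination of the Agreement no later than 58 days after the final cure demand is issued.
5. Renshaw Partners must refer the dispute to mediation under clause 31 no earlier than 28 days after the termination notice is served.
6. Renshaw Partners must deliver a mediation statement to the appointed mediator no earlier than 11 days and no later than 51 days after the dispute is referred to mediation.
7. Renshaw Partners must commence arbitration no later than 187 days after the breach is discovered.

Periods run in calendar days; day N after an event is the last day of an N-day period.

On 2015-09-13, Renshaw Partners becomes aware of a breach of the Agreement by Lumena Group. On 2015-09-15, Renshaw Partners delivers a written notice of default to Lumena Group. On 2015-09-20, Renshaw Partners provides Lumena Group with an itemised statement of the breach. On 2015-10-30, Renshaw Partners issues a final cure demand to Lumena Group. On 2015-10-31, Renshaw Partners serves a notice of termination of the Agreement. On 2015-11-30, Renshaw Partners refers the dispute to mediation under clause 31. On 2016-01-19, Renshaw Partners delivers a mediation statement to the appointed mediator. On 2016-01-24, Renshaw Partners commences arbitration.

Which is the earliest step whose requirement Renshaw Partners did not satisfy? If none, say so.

Step 1: 77 days after 2015-09-13 (when the breach is discovered) is 2015-11-29; done 2015-09-15 — timely.
Step 2: 9 days after 2015-09-15 (when the default notice is delivered) is 2015-09-24; done 2015-09-20 — timely.
Step 3: 41 days after 2015-09-20 (when the itemised statement is provided) is 2015-10-31; 2015-10-30 is within that limit.
Step 4: 58 days after 2015-10-30 (when the final cure demand is issued) is 2015-12-27; 2015-10-31 is within that limit.
Step 5: the earliest permitted date is 28 days after 2015-10-31 (when the termination notice is served), i.e. 2015-11-28; done 2015-11-30, after the minimum wait.
Step 6: the window is 11–51 days after 2015-11-30 (when the dispute is referred to mediation), so 2015-12-11 through 2016-01-20; done 2016-01-19, which is between those dates.
Step 7: 187 days after 2015-09-13 (when the breach is discovered) is 2016-03-18; 2016-01-24 is within that limit.

None — every step was satisfied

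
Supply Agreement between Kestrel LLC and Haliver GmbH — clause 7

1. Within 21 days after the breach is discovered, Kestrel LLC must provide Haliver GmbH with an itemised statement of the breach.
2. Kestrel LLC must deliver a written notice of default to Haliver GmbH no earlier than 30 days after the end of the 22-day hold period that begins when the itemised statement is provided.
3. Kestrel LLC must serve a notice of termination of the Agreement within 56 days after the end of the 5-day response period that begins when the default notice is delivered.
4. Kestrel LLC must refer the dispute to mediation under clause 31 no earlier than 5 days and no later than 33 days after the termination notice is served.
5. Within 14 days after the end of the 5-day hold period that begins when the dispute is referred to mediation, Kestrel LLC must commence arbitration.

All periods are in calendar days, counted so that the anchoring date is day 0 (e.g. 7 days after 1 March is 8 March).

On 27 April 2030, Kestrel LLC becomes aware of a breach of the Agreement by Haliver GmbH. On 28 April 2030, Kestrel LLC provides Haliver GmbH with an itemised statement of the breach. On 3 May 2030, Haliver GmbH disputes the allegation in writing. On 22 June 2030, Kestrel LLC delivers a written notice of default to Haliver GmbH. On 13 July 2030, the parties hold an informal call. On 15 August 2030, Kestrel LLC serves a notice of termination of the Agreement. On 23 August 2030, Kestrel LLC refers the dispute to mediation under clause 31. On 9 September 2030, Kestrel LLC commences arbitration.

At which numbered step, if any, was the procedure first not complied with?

None — every step was satisfied

(1) due by 27 April 2030 + 21 days = 18 May 2030; 28 April 2030 is within that limit.
(2) permitted from 20 May 2030 + 30 days = 19 June 2030 onward; done 22 June 2030 — permitted.
(3) due by 27 June 2030 + 56 days = 22 August 2030; 15 August 2030 is within that limit.
(4) the permitted window runs from 15 August 2030 + 5 = 20 August 2030 to 15 August 2030 + 33 = 17 September 2030; done 23 August 2030, which is between those dates.
(5) due by 28 August 2030 + 14 days = 11 September 2030; 9 September 2030 is within that limit.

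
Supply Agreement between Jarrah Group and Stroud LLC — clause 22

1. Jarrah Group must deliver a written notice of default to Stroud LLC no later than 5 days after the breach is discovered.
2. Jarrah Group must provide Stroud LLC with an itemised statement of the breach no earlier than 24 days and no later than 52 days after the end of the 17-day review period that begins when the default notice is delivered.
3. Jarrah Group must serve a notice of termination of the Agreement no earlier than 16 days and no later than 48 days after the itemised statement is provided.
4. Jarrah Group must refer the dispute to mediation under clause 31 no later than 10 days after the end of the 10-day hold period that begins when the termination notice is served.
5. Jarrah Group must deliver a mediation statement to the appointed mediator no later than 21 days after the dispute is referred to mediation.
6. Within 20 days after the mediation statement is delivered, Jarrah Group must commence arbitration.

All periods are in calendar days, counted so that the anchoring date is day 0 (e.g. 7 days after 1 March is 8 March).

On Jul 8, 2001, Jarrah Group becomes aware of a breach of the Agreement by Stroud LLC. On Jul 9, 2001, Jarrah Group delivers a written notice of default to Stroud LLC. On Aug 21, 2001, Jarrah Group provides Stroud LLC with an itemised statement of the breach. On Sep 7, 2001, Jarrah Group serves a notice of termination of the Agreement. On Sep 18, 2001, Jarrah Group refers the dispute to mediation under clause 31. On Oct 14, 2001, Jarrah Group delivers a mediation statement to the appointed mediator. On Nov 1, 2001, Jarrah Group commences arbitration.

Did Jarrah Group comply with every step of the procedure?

Step 1 — counting 5 days from Jul 8, 2001 (when the breach is discovered) gives a deadline of Jul 13, 2001; done Jul 9, 2001 — timely.
Step 2 — 24 and 52 days from Jul 26, 2001 (end of the 17-day review period, which began when the default notice is delivered on Jul 9, 2001) are Aug 19, 2001 and Sep 16, 2001 respectively; Aug 21, 2001 falls inside that range.
Step 3 — 16 and 48 days from Aug 21, 2001 (when the itemised statement is provided) are Sep 6, 2001 and Oct 8, 2001 respectively; done Sep 7, 2001, which is between those dates.
Step 4 — counting 10 days from Sep 17, 2001 (end of the 10-day hold period, which began when the termination notice is served on Sep 7, 2001) gives a deadline of Sep 27, 2001; completed Sep 18, 2001, before the deadline.
Step 5 — counting 21 days from Sep 18, 2001 (when the dispute is referred to mediation) gives a deadline of Oct 9, 2001; Oct 14, 2001 misses that deadline by 5 days.
The procedure was therefore not followed at step 5.

No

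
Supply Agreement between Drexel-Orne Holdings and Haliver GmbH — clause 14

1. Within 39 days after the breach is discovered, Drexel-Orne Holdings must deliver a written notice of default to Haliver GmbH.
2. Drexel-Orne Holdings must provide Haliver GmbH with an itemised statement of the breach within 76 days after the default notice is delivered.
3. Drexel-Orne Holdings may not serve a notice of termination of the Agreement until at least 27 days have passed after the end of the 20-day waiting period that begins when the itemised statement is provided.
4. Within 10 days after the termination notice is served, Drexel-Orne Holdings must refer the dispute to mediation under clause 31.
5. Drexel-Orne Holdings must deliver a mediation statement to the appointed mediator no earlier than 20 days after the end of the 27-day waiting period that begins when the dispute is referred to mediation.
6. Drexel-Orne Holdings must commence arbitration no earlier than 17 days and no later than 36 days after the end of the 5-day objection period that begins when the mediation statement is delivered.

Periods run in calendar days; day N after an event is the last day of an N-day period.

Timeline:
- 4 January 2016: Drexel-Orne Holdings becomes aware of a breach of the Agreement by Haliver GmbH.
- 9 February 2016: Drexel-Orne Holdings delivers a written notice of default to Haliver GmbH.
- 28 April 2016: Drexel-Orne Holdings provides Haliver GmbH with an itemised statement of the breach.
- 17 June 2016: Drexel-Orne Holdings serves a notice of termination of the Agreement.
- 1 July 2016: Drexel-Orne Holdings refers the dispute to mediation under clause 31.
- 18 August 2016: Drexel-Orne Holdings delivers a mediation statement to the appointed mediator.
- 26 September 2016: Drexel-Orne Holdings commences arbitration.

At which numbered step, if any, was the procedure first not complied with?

Step 2

Step 1 — counting 39 days from 4 January 2016 (when the breach is discovered) gives a deadline of 12 February 2016; done 9 February 2016 — timely.
Step 2 — counting 76 days from 9 February 2016 (when the default notice is delivered) gives a deadline of 25 April 2016; done 28 April 2016 — 3 days late.
The procedure was therefore not followed at step 2.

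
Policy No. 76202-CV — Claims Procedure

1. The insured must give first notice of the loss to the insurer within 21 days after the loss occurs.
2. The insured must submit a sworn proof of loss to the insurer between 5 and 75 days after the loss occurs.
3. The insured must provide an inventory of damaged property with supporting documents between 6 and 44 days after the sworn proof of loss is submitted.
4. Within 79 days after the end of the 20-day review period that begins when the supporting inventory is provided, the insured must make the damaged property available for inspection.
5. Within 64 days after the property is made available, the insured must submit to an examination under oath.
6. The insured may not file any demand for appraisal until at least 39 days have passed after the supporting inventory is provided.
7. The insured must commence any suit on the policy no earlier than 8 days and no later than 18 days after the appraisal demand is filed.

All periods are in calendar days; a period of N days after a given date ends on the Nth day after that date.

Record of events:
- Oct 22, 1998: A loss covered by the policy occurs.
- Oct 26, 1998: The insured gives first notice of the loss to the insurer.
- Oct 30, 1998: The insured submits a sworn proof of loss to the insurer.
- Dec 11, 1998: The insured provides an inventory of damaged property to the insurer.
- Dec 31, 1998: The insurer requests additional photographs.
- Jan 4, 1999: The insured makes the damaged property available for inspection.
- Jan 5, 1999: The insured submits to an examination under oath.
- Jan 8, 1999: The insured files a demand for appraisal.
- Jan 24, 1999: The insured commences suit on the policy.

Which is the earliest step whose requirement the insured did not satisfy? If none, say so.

Step 6

(1) due by Oct 22, 1998 + 21 days = Nov 12, 1998; Oct 26, 1998 is within that limit.
(2) the permitted window runs from Oct 22, 1998 + 5 = Oct 27, 1998 to Oct 22, 1998 + 75 = Jan 5, 1999; Oct 30, 1998 falls inside that range.
(3) the permitted window runs from Oct 30, 1998 + 6 = Nov 5, 1998 to Oct 30, 1998 + 44 = Dec 13, 1998; done Dec 11, 1998 — within the window.
(4) due by Dec 31, 1998 + 79 days = Mar 20, 1999; Jan 4, 1999 is within that limit.
(5) due by Jan 4, 1999 + 64 days = Mar 9, 1999; done Jan 5, 1999 — timely.
(6) permitted from Dec 11, 1998 + 39 days = Jan 19, 1999 onward; done Jan 8, 1999 — 11 days too early.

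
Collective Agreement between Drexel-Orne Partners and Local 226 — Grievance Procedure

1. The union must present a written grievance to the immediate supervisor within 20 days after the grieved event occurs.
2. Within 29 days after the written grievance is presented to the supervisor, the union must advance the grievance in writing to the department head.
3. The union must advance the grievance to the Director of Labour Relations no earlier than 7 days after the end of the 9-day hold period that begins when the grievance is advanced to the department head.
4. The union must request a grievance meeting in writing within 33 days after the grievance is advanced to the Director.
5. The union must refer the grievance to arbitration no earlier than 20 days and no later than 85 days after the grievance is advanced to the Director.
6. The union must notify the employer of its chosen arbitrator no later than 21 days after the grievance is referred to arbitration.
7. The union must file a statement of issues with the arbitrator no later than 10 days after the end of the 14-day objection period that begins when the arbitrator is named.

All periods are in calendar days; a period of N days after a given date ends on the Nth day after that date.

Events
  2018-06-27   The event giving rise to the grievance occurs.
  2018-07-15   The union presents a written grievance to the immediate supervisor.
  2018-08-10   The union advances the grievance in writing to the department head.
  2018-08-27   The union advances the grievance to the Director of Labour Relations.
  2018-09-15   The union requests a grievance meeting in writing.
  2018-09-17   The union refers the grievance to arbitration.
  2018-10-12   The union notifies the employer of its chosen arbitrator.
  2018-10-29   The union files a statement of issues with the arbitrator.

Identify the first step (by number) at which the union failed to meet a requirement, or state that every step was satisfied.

Step 1: 20 days after 2018-06-27 (when the grieved event occurs) is 2018-07-17; 2018-07-15 is within that limit.
Step 2: 29 days after 2018-07-15 (when the written grievance is presented to the supervisor) is 2018-08-13; done 2018-08-10 — timely.
Step 3: the earliest permitted date is 7 days after 2018-08-19 (end of the 9-day hold period, which began when the grievance is advanced to the department head on 2018-08-10), i.e. 2018-08-26; done 2018-08-27, after the minimum wait.
Step 4: 33 days after 2018-08-27 (when the grievance is advanced to the Director) is 2018-09-29; done 2018-09-15 — timely.
Step 5: the window is 20–85 days after 2018-08-27 (when the grievance is advanced to the Director), so 2018-09-16 through 2018-11-20; 2018-09-17 falls inside that range.
Step 6: 21 days after 2018-09-17 (when the grievance is referred to arbitration) is 2018-10-08; not done until 2018-10-12, 4 days after the deadline.

Step 6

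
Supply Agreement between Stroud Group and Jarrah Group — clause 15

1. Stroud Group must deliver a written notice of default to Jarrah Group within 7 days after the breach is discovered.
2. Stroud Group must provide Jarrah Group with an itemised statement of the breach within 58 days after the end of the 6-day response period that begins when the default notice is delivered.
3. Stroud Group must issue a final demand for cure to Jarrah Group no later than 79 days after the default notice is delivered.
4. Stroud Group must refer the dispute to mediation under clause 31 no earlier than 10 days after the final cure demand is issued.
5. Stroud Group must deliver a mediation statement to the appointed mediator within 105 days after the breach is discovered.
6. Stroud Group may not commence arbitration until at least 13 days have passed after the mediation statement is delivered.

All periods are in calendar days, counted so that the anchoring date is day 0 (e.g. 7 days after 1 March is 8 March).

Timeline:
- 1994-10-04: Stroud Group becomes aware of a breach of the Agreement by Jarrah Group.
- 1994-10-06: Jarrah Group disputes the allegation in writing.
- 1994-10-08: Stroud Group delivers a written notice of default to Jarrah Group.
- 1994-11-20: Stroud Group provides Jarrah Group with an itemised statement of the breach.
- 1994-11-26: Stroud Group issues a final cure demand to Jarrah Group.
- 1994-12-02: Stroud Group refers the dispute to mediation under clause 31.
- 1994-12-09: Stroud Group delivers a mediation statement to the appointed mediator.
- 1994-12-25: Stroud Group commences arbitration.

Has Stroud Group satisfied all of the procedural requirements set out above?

No

(1) due by 1994-10-04 + 7 days = 1994-10-11; done 1994-10-08 — timely.
(2) due by 1994-10-14 + 58 days = 1994-12-11; completed 1994-11-20, before the deadline.
(3) due by 1994-10-08 + 79 days = 1994-12-26; 1994-11-26 is within that limit.
(4) permitted from 1994-11-26 + 10 days = 1994-12-06 onward; acted on 1994-12-02, 4 days prematurely.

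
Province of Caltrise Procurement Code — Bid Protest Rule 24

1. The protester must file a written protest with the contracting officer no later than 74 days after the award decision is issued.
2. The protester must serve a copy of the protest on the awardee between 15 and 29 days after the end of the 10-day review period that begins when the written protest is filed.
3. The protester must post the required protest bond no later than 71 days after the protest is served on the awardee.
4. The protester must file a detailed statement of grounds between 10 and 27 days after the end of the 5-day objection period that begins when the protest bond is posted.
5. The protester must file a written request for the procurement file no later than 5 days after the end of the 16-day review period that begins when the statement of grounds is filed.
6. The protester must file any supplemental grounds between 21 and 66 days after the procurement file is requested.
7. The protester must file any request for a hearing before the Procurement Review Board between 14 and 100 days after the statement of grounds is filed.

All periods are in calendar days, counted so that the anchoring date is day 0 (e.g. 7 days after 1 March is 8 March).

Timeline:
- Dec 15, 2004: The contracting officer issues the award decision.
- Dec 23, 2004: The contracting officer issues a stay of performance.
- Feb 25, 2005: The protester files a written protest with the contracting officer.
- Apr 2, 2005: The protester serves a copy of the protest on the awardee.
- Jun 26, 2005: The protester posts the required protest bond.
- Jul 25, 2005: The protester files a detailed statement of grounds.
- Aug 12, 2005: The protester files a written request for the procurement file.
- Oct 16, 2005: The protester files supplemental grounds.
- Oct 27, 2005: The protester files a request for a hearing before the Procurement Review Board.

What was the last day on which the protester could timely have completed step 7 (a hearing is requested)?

Nov 2, 2005

Step 7 runs from Jul 25, 2005, when the statement of grounds is filed. The window is 14–100 days after Jul 25, 2005; it closes on Nov 2, 2005.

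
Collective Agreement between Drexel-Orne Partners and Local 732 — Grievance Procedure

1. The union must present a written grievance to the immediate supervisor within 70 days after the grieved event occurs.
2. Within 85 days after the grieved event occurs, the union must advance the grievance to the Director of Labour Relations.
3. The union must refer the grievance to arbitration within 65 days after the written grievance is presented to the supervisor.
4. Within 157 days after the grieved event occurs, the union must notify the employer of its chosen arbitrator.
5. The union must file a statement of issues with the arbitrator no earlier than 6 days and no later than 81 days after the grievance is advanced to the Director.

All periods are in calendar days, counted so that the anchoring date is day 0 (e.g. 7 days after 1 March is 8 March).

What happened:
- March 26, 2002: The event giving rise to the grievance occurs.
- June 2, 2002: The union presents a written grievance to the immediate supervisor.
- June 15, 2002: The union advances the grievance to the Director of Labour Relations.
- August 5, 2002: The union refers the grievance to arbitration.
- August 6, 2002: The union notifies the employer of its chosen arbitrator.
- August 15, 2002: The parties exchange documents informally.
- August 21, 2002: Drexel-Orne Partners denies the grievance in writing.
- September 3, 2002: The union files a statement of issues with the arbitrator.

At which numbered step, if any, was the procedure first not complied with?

Step 1 — counting 70 days from March 26, 2002 (when the grieved event occurs) gives a deadline of June 4, 2002; June 2, 2002 is within that limit.
Step 2 — counting 85 days from March 26, 2002 (when the grieved event occurs) gives a deadline of June 19, 2002; done June 15, 2002 — timely.
Step 3 — counting 65 days from June 2, 2002 (when the written grievance is presented to the supervisor) gives a deadline of August 6, 2002; completed August 5, 2002, before the deadline.
Step 4 — counting 157 days from March 26, 2002 (when the grieved event occurs) gives a deadline of August 30, 2002; August 6, 2002 is within that limit.
Step 5 — 6 and 81 days from June 15, 2002 (when the grievance is advanced to the Director) are June 21, 2002 and September 4, 2002 respectively; September 3, 2002 falls inside that range.

None — every step was satisfied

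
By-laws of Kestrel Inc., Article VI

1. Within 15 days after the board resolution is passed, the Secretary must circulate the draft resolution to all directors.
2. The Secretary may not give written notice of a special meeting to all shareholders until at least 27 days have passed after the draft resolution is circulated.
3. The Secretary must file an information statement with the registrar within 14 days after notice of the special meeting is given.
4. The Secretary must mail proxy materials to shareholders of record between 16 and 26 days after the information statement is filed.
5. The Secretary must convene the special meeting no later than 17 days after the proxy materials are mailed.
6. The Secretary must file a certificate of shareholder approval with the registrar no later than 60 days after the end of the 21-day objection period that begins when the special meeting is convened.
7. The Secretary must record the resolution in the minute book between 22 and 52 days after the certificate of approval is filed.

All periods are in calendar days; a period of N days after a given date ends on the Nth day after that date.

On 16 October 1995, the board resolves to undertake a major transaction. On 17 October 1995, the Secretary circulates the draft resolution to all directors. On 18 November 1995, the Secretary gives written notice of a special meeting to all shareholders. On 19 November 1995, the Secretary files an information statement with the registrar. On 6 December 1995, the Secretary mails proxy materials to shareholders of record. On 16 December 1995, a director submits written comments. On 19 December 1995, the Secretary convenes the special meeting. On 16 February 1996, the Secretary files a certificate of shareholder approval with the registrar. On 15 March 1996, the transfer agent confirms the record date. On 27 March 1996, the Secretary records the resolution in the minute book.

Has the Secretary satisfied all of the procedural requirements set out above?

Step 1 — counting 15 days from 16 October 1995 (when the board resolution is passed) gives a deadline of 31 October 1995; done 17 October 1995 — timely.
Step 2 — must wait 27 days from 17 October 1995 (when the draft resolution is circulated), so not before 13 November 1995; done 18 November 1995, after the minimum wait.
Step 3 — counting 14 days from 18 November 1995 (when notice of the special meeting is given) gives a deadline of 2 December 1995; 19 November 1995 is within that limit.
Step 4 — 16 and 26 days from 19 November 1995 (when the information statement is filed) are 5 December 1995 and 15 December 1995 respectively; done 6 December 1995, which is between those dates.
Step 5 — counting 17 days from 6 December 1995 (when the proxy materials are mailed) gives a deadline of 23 December 1995; completed 19 December 1995, before the deadline.
Step 6 — counting 60 days from 9 January 1996 (end of the 21-day objection period, which began when the special meeting is convened on 19 December 1995) gives a deadline of 9 March 1996; 16 February 1996 is within that limit.
Step 7 — 22 and 52 days from 16 February 1996 (when the certificate of approval is filed) are 9 March 1996 and 8 April 1996 respectively; done 27 March 1996 — within the window.

Yes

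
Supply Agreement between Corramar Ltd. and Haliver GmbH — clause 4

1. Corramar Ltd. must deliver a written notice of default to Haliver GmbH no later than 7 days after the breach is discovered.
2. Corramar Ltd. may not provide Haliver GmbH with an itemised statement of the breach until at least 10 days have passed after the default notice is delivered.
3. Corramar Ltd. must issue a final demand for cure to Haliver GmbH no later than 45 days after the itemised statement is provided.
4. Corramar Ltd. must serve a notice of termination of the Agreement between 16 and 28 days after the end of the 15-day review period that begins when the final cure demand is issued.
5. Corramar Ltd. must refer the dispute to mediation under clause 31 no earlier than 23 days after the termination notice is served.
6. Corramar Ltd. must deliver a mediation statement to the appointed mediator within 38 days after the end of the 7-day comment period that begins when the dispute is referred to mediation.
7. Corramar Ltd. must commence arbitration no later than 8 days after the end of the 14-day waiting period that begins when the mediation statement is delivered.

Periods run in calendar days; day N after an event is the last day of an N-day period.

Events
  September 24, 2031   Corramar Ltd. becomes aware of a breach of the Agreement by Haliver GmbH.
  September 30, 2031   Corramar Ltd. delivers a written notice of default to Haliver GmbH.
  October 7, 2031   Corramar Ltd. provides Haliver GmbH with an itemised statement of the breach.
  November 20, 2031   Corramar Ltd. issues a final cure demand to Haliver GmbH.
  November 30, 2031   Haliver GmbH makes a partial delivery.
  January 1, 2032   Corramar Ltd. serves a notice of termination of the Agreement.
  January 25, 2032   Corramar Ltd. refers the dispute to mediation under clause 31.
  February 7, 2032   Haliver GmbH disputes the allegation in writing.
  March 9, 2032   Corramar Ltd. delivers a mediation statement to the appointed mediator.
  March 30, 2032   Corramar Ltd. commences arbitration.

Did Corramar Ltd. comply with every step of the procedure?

Step 1: 7 days after September 24, 2031 (when the breach is discovered) is October 1, 2031; done September 30, 2031 — timely.
Step 2: the earliest permitted date is 10 days after September 30, 2031 (when the default notice is delivered), i.e. October 10, 2031; acted on October 7, 2031, 3 days prematurely.

No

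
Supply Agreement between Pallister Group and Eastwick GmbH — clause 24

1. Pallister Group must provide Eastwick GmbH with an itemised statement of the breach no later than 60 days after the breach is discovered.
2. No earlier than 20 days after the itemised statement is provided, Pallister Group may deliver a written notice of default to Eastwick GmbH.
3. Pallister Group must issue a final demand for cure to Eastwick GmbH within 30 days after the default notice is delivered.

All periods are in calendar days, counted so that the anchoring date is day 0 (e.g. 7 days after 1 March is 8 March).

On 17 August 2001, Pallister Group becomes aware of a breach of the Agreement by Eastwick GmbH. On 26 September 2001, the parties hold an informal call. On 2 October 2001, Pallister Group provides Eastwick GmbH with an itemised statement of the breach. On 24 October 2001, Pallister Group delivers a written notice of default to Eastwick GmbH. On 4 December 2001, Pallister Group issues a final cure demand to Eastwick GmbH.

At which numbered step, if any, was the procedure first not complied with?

Step 3

(1) due by 17 August 2001 + 60 days = 16 October 2001; completed 2 October 2001, before the deadline.
(2) permitted from 2 October 2001 + 20 days = 22 October 2001 onward; done 24 October 2001, after the minimum wait.
(3) due by 24 October 2001 + 30 days = 23 November 2001; 4 December 2001 misses that deadline by 11 days.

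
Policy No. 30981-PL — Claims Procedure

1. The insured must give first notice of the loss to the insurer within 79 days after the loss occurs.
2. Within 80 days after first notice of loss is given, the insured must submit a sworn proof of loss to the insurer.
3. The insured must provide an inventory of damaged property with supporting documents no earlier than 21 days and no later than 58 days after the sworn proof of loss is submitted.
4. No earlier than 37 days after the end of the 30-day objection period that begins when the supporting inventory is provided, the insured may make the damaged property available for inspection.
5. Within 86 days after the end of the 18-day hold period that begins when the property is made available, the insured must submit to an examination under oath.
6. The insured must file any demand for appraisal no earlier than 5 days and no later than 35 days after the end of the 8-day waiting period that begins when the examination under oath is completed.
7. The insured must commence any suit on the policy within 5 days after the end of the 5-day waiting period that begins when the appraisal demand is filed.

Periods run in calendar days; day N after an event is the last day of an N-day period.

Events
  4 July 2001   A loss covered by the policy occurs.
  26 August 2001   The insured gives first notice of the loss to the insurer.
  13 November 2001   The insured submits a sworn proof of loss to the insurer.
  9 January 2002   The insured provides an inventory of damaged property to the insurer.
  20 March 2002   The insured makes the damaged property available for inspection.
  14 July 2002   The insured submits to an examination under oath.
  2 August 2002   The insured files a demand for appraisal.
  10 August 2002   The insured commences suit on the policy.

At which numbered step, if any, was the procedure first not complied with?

Step 5

(1) due by 4 July 2001 + 79 days = 21 September 2001; done 26 August 2001 — timely.
(2) due by 26 August 2001 + 80 days = 14 November 2001; completed 13 November 2001, before the deadline.
(3) the permitted window runs from 13 November 2001 + 21 = 4 December 2001 to 13 November 2001 + 58 = 10 January 2002; done 9 January 2002, which is between those dates.
(4) permitted from 8 February 2002 + 37 days = 17 March 2002 onward; 20 March 2002 is on or after that date.
(5) due by 7 April 2002 + 86 days = 2 July 2002; not done until 14 July 2002, 12 days after the deadline.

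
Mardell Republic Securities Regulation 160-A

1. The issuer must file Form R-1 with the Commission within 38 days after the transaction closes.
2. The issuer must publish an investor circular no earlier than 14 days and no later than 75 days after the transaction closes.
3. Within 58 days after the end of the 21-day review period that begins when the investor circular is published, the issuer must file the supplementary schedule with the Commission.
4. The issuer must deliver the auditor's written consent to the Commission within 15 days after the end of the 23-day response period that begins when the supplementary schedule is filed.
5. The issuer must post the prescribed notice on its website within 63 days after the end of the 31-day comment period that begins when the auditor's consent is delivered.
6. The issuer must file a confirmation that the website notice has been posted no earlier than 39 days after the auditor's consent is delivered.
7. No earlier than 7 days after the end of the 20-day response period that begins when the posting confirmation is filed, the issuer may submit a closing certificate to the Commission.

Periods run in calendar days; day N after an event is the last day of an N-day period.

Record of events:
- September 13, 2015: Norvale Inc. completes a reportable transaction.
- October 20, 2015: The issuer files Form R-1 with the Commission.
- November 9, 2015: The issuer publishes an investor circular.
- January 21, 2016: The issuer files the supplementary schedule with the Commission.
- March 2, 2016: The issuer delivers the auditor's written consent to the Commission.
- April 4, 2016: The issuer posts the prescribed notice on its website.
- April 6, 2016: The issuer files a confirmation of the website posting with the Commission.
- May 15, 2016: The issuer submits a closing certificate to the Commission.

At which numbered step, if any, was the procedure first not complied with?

Step 4

Step 1 — counting 38 days from September 13, 2015 (when the transaction closes) gives a deadline of October 21, 2015; October 20, 2015 is within that limit.
Step 2 — 14 and 75 days from September 13, 2015 (when the transaction closes) are September 27, 2015 and November 27, 2015 respectively; November 9, 2015 falls inside that range.
Step 3 — counting 58 days from November 30, 2015 (end of the 21-day review period, which began when the investor circular is published on November 9, 2015) gives a deadline of January 27, 2016; completed January 21, 2016, before the deadline.
Step 4 — counting 15 days from February 13, 2016 (end of the 23-day response period, which began when the supplementary schedule is filed on January 21, 2016) gives a deadline of February 28, 2016; not done until March 2, 2016, 3 days after the deadline.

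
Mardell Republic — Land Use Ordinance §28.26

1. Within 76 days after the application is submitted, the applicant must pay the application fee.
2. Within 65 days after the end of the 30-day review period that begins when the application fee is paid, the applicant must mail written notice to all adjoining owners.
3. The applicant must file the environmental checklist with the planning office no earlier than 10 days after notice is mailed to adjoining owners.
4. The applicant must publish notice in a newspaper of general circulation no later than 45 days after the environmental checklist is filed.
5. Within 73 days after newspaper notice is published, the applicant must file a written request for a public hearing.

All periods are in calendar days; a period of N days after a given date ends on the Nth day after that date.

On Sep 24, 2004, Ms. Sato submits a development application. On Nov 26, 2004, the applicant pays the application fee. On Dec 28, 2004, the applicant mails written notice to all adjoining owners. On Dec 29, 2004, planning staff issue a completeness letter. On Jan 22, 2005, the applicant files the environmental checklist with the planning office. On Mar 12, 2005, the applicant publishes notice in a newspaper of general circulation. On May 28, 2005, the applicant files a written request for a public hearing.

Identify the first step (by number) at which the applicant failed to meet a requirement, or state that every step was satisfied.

Step 4

Step 1 — counting 76 days from Sep 24, 2004 (when the application is submitted) gives a deadline of Dec 9, 2004; done Nov 26, 2004 — timely.
Step 2 — counting 65 days from Dec 26, 2004 (end of the 30-day review period, which began when the application fee is paid on Nov 26, 2004) gives a deadline of Mar 1, 2005; completed Dec 28, 2004, before the deadline.
Step 3 — must wait 10 days from Dec 28, 2004 (when notice is mailed to adjoining owners), so not before Jan 7, 2005; done Jan 22, 2005 — permitted.
Step 4 — counting 45 days from Jan 22, 2005 (when the environmental checklist is filed) gives a deadline of Mar 8, 2005; done Mar 12, 2005 — 4 days late.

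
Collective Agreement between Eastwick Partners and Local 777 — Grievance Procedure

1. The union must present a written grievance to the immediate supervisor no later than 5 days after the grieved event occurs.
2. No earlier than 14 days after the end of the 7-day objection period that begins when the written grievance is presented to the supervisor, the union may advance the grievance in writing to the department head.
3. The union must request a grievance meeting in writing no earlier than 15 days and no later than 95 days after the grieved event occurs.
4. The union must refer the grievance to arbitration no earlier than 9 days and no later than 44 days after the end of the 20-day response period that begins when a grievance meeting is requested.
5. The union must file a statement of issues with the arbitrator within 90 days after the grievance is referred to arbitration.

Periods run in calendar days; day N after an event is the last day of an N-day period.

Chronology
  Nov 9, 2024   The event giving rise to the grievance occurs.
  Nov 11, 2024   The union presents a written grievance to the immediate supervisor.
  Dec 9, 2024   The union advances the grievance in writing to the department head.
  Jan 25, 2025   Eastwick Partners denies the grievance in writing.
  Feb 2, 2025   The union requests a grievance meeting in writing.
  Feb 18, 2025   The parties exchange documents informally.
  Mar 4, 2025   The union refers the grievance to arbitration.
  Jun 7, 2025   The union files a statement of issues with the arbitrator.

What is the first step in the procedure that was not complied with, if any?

Step 5

(1) due by Nov 9, 2024 + 5 days = Nov 14, 2024; completed Nov 11, 2024, before the deadline.
(2) permitted from Nov 18, 2024 + 14 days = Dec 2, 2024 onward; done Dec 9, 2024, after the minimum wait.
(3) the permitted window runs from Nov 9, 2024 + 15 = Nov 24, 2024 to Nov 9, 2024 + 95 = Feb 12, 2025; done Feb 2, 2025 — within the window.
(4) the permitted window runs from Feb 22, 2025 + 9 = Mar 3, 2025 to Feb 22, 2025 + 44 = Apr 7, 2025; Mar 4, 2025 falls inside that range.
(5) due by Mar 4, 2025 + 90 days = Jun 2, 2025; not done until Jun 7, 2025, 5 days after the deadline.
No need to go further; step 5 was not satisfied.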